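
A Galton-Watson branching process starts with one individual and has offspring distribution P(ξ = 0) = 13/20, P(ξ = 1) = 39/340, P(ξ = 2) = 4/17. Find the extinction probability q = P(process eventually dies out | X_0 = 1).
q = 1

Mean offspring μ = 0·13/20 + 1·39/340 + 2·4/17 = 199/340 ≤ 1. For μ ≤ 1 with offspring not concentrated at 1, the Galton-Watson process goes extinct almost surely, so q = 1.
(Algebraic check: The pgf is f(s) = 13/20 + 39/340·s + 4/17·s². The extinction probability q is the smallest fixed point of f in [0, 1]. Setting s = f(s):
  4/17·s² + (39/340 − 1)·s + 13/20 = 0
  4/17·s² − (13/20 + 4/17)·s + 13/20 = 0
which factors as (s − 1)·(4/17·s − 13/20) = 0, giving roots s = 1 and s = (13/20)/(4/17) = 221/80. Since 221/80 ≥ 1, the smallest root in [0, 1] is s = 1.)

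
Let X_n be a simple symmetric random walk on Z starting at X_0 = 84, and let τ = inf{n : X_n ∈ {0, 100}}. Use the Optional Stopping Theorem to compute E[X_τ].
E[X_τ] = 84

X_n is a martingale and τ is a bounded-mean stopping time (indeed τ is finite a.s. with bounded expectation since the walk is in a bounded region). By the OST, E[X_τ] = E[X_0] = 84. Equivalently: E[X_τ] = 100 · P(hit 100 first) + 0 · P(hit 0 first) = 100 · (84/100) = 84.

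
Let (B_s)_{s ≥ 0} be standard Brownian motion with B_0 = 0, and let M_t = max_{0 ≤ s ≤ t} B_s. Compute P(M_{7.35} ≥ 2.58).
P(M_{7.35} ≥ 2.58) = 2·P(B_{7.35} ≥ 2.58) = 2(1 − Φ(2.58/√7.35)) ≈ 0.3413

By the reflection principle for Brownian motion, P(M_t ≥ a) = 2 · P(B_t ≥ a) for a ≥ 0. Since B_t ~ N(0, t), P(B_t ≥ 2.58) = 1 − Φ(2.58/√t) = 1 − Φ(2.58/√7.35) = 1 − Φ(0.9516). So
  P(M_{7.35} ≥ 2.58) = 2(1 − Φ(0.9516)) ≈ 0.3413.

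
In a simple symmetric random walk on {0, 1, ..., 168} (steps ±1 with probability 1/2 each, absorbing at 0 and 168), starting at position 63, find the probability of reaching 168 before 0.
P(hit 168 before 0) = 63/168 = 3/8

Let u_k = P(hit 168 before 0 | start at k). Then u_0 = 0, u_168 = 1, and u_k = u_{k-1}/2 + u_{k+1}/2 for 1 ≤ k ≤ 167. This harmonic recurrence is solved by u_k = k/168, giving u_63 = 63/168 = 3/8.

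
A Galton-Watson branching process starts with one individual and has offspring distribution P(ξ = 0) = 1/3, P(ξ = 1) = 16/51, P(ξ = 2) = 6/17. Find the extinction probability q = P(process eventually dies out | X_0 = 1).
q = 17/18

The pgf is f(s) = 1/3 + 16/51·s + 6/17·s². The extinction probability q is the smallest fixed point of f in [0, 1]. Setting s = f(s):
  6/17·s² + (16/51 − 1)·s + 1/3 = 0
  6/17·s² − (1/3 + 6/17)·s + 1/3 = 0
which factors as (s − 1)·(6/17·s − 1/3) = 0, giving roots s = 1 and s = (1/3)/(6/17) = 17/18.
Mean offspring μ = 16/51 + 2·6/17 = 52/51 > 1 (supercritical), so q < 1. The extinction probability is the smaller root: q = (1/3)/(6/17) = 17/18.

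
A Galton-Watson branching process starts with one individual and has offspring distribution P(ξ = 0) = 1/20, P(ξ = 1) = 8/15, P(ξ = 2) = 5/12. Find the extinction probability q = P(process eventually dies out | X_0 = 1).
q = 3/25

The pgf is f(s) = 1/20 + 8/15·s + 5/12·s². The extinction probability q is the smallest fixed point of f in [0, 1]. Setting s = f(s):
  5/12·s² + (8/15 − 1)·s + 1/20 = 0
  5/12·s² − (1/20 + 5/12)·s + 1/20 = 0
which factors as (s − 1)·(5/12·s − 1/20) = 0, giving roots s = 1 and s = (1/20)/(5/12) = 3/25.
Mean offspring μ = 8/15 + 2·5/12 = 41/30 > 1 (supercritical), so q < 1. The extinction probability is the smaller root: q = (1/20)/(5/12) = 3/25.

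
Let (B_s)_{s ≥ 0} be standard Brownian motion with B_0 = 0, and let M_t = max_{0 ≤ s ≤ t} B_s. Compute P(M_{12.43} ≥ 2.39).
P(M_{12.43} ≥ 2.39) = 2·P(B_{12.43} ≥ 2.39) = 2(1 − Φ(2.39/√12.43)) ≈ 0.4978

By the reflection principle for Brownian motion, P(M_t ≥ a) = 2 · P(B_t ≥ a) for a ≥ 0. Since B_t ~ N(0, t), P(B_t ≥ 2.39) = 1 − Φ(2.39/√t) = 1 − Φ(2.39/√12.43) = 1 − Φ(0.6779). So
  P(M_{12.43} ≥ 2.39) = 2(1 − Φ(0.6779)) ≈ 0.4978.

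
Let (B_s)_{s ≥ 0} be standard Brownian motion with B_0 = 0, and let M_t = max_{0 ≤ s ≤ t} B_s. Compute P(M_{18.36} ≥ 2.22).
P(M_{18.36} ≥ 2.22) = 2·P(B_{18.36} ≥ 2.22) = 2(1 − Φ(2.22/√18.36)) ≈ 0.6044

By the reflection principle for Brownian motion, P(M_t ≥ a) = 2 · P(B_t ≥ a) for a ≥ 0. Since B_t ~ N(0, t), P(B_t ≥ 2.22) = 1 − Φ(2.22/√t) = 1 − Φ(2.22/√18.36) = 1 − Φ(0.5181). So
  P(M_{18.36} ≥ 2.22) = 2(1 − Φ(0.5181)) ≈ 0.6044.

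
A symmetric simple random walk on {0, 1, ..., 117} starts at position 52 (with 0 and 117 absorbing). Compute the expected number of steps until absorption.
E[τ | X_0 = 52] = 3380

Let v_k = E[τ | X_0 = k]. Boundary: v_0 = v_117 = 0. Recurrence: v_k = 1 + (v_{k-1} + v_{k+1})/2 for 1 ≤ k ≤ 116. The particular solution to v_k − (v_{k-1} + v_{k+1})/2 = 1 is v_k = −k^2. Adding homogeneous solution A + B k and matching boundaries gives v_k = k (117 − k). Substituting k = 52: v_52 = 52 · 65 = 3380.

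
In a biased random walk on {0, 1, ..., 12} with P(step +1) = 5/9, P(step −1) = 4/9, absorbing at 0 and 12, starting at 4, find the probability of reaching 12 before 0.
P(hit 12 before 0) = (1 − (4/5)^4) / (1 − (4/5)^12) = 390625/616161

Let u_k denote P(reach 12 before 0 | start at k). Boundary: u_0 = 0, u_12 = 1. Recurrence: u_k = 5/9·u_{k+1} + 4/9·u_{k-1} for 1 ≤ k ≤ 11. Try u_k = A + B·r^k with r = q/p = (4/9)/(5/9) = 4/5. Substitution satisfies the recurrence; boundary conditions give:
  u_k = (1 − r^k) / (1 − r^N) = (1 − (4/5)^4) / (1 − (4/5)^12) = 390625/616161.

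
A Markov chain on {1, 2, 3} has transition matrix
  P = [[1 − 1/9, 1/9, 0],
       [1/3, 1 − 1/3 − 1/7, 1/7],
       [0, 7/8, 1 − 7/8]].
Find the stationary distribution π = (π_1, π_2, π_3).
π = (49/68, 49/204, 2/51)

This is a birth-death chain on three states, which satisfies detailed balance: π_1 · P_{12} = π_2 · P_{21} and π_2 · P_{23} = π_3 · P_{32}.
From π_1 · 1/9 = π_2 · 1/3: π_2/π_1 = (1/9)/(1/3) = 1/3.
From π_2 · 1/7 = π_3 · 7/8: π_3/π_2 = (1/7)/(7/8) = 8/49.
Take π_1 proportional to 1; then unnormalized π = (1, 1/3, 8/147). Normalize by dividing by the sum 68/49:
  π = (49/68, 49/204, 2/51).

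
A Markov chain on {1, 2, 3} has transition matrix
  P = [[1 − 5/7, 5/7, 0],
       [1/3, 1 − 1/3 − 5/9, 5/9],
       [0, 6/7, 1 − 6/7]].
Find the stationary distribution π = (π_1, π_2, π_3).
π = (126/571, 270/571, 175/571)

This is a birth-death chain on three states, which satisfies detailed balance: π_1 · P_{12} = π_2 · P_{21} and π_2 · P_{23} = π_3 · P_{32}.
From π_1 · 5/7 = π_2 · 1/3: π_2/π_1 = (5/7)/(1/3) = 15/7.
From π_2 · 5/9 = π_3 · 6/7: π_3/π_2 = (5/9)/(6/7) = 35/54.
Take π_1 proportional to 1; then unnormalized π = (1, 15/7, 25/18). Normalize by dividing by the sum 571/126:
  π = (126/571, 270/571, 175/571).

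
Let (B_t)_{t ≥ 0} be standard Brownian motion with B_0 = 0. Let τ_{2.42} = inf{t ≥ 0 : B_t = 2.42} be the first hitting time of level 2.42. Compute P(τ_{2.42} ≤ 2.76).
P(τ_{2.42} ≤ 2.76) = 2(1 − Φ(2.42/√2.76)) = 2(1 − Φ(1.4567)) ≈ 0.1452

By the reflection principle for standard BM, P(τ_b ≤ t) = 2 · P(B_t ≥ b). Since B_t ~ N(0, t), P(B_t ≥ 2.42) = 1 − Φ(2.42/√t) = 1 − Φ(2.42/√2.76) = 1 − Φ(1.4567) ≈ 0.07260. Doubling: P(τ_{2.42} ≤ 2.76) ≈ 2 · 0.07260 = 0.14520 ≈ 0.1452.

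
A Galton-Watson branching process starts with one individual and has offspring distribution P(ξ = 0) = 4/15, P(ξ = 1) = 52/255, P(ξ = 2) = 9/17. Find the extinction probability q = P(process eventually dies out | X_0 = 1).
q = 68/135

The pgf is f(s) = 4/15 + 52/255·s + 9/17·s². The extinction probability q is the smallest fixed point of f in [0, 1]. Setting s = f(s):
  9/17·s² + (52/255 − 1)·s + 4/15 = 0
  9/17·s² − (4/15 + 9/17)·s + 4/15 = 0
which factors as (s − 1)·(9/17·s − 4/15) = 0, giving roots s = 1 and s = (4/15)/(9/17) = 68/135.
Mean offspring μ = 52/255 + 2·9/17 = 322/255 > 1 (supercritical), so q < 1. The extinction probability is the smaller root: q = (4/15)/(9/17) = 68/135.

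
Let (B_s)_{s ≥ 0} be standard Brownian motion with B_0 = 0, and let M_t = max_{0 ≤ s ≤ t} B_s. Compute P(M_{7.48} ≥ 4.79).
P(M_{7.48} ≥ 4.79) = 2·P(B_{7.48} ≥ 4.79) = 2(1 − Φ(4.79/√7.48)) ≈ 0.0799

By the reflection principle for Brownian motion, P(M_t ≥ a) = 2 · P(B_t ≥ a) for a ≥ 0. Since B_t ~ N(0, t), P(B_t ≥ 4.79) = 1 − Φ(4.79/√t) = 1 − Φ(4.79/√7.48) = 1 − Φ(1.7514). So
  P(M_{7.48} ≥ 4.79) = 2(1 − Φ(1.7514)) ≈ 0.0799.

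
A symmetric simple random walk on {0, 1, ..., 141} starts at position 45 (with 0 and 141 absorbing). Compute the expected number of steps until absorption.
E[τ | X_0 = 45] = 4320

Let v_k = E[τ | X_0 = k]. Boundary: v_0 = v_141 = 0. Recurrence: v_k = 1 + (v_{k-1} + v_{k+1})/2 for 1 ≤ k ≤ 140. The particular solution to v_k − (v_{k-1} + v_{k+1})/2 = 1 is v_k = −k^2. Adding homogeneous solution A + B k and matching boundaries gives v_k = k (141 − k). Substituting k = 45: v_45 = 45 · 96 = 4320.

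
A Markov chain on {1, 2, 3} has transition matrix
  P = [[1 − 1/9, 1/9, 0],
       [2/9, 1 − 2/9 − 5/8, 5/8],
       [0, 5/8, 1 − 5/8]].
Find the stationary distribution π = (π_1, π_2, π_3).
π = (1/2, 1/4, 1/4)

This is a birth-death chain on three states, which satisfies detailed balance: π_1 · P_{12} = π_2 · P_{21} and π_2 · P_{23} = π_3 · P_{32}.
From π_1 · 1/9 = π_2 · 2/9: π_2/π_1 = (1/9)/(2/9) = 1/2.
From π_2 · 5/8 = π_3 · 5/8: π_3/π_2 = (5/8)/(5/8) = 1.
Take π_1 proportional to 1; then unnormalized π = (1, 1/2, 1/2). Normalize by dividing by the sum 2:
  π = (1/2, 1/4, 1/4).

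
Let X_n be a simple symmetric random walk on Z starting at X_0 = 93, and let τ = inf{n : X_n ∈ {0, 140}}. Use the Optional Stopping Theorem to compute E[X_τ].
E[X_τ] = 93

X_n is a martingale and τ is a bounded-mean stopping time (indeed τ is finite a.s. with bounded expectation since the walk is in a bounded region). By the OST, E[X_τ] = E[X_0] = 93. Equivalently: E[X_τ] = 140 · P(hit 140 first) + 0 · P(hit 0 first) = 140 · (93/140) = 93.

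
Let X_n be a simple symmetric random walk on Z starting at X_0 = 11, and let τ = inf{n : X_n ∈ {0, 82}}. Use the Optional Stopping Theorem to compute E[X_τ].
E[X_τ] = 11

X_n is a martingale and τ is a bounded-mean stopping time (indeed τ is finite a.s. with bounded expectation since the walk is in a bounded region). By the OST, E[X_τ] = E[X_0] = 11. Equivalently: E[X_τ] = 82 · P(hit 82 first) + 0 · P(hit 0 first) = 82 · (11/82) = 11.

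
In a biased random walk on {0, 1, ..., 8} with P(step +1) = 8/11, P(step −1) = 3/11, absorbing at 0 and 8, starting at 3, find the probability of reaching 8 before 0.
P(hit 8 before 0) = (1 − (3/8)^3) / (1 − (3/8)^8) = 3178496/3354131

Let u_k denote P(reach 8 before 0 | start at k). Boundary: u_0 = 0, u_8 = 1. Recurrence: u_k = 8/11·u_{k+1} + 3/11·u_{k-1} for 1 ≤ k ≤ 7. Try u_k = A + B·r^k with r = q/p = (3/11)/(8/11) = 3/8. Substitution satisfies the recurrence; boundary conditions give:
  u_k = (1 − r^k) / (1 − r^N) = (1 − (3/8)^3) / (1 − (3/8)^8) = 3178496/3354131.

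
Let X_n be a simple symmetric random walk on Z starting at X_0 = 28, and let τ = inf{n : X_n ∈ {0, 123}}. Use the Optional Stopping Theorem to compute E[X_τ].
E[X_τ] = 28

X_n is a martingale and τ is a bounded-mean stopping time (indeed τ is finite a.s. with bounded expectation since the walk is in a bounded region). By the OST, E[X_τ] = E[X_0] = 28. Equivalently: E[X_τ] = 123 · P(hit 123 first) + 0 · P(hit 0 first) = 123 · (28/123) = 28.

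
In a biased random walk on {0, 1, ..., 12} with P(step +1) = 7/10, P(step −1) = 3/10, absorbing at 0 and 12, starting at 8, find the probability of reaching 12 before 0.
P(hit 12 before 0) = (1 − (3/7)^8) / (1 − (3/7)^12) = 5959282/5965843

Let u_k denote P(reach 12 before 0 | start at k). Boundary: u_0 = 0, u_12 = 1. Recurrence: u_k = 7/10·u_{k+1} + 3/10·u_{k-1} for 1 ≤ k ≤ 11. Try u_k = A + B·r^k with r = q/p = (3/10)/(7/10) = 3/7. Substitution satisfies the recurrence; boundary conditions give:
  u_k = (1 − r^k) / (1 − r^N) = (1 − (3/7)^8) / (1 − (3/7)^12) = 5959282/5965843.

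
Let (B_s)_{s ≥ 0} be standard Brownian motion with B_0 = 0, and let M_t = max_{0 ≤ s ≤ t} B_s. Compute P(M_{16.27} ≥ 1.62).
P(M_{16.27} ≥ 1.62) = 2·P(B_{16.27} ≥ 1.62) = 2(1 − Φ(1.62/√16.27)) ≈ 0.6880

By the reflection principle for Brownian motion, P(M_t ≥ a) = 2 · P(B_t ≥ a) for a ≥ 0. Since B_t ~ N(0, t), P(B_t ≥ 1.62) = 1 − Φ(1.62/√t) = 1 − Φ(1.62/√16.27) = 1 − Φ(0.4016). So
  P(M_{16.27} ≥ 1.62) = 2(1 − Φ(0.4016)) ≈ 0.6880.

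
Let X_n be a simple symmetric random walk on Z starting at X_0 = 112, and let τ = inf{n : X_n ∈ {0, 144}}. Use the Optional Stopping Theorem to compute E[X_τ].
E[X_τ] = 112

X_n is a martingale and τ is a bounded-mean stopping time (indeed τ is finite a.s. with bounded expectation since the walk is in a bounded region). By the OST, E[X_τ] = E[X_0] = 112. Equivalently: E[X_τ] = 144 · P(hit 144 first) + 0 · P(hit 0 first) = 144 · (112/144) = 112.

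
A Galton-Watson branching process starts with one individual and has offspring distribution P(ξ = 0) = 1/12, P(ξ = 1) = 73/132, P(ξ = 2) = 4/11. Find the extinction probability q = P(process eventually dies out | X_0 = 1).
q = 11/48

The pgf is f(s) = 1/12 + 73/132·s + 4/11·s². The extinction probability q is the smallest fixed point of f in [0, 1]. Setting s = f(s):
  4/11·s² + (73/132 − 1)·s + 1/12 = 0
  4/11·s² − (1/12 + 4/11)·s + 1/12 = 0
which factors as (s − 1)·(4/11·s − 1/12) = 0, giving roots s = 1 and s = (1/12)/(4/11) = 11/48.
Mean offspring μ = 73/132 + 2·4/11 = 169/132 > 1 (supercritical), so q < 1. The extinction probability is the smaller root: q = (1/12)/(4/11) = 11/48.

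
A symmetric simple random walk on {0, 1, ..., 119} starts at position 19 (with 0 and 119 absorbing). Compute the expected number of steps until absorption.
E[τ | X_0 = 19] = 1900

Let v_k = E[τ | X_0 = k]. Boundary: v_0 = v_119 = 0. Recurrence: v_k = 1 + (v_{k-1} + v_{k+1})/2 for 1 ≤ k ≤ 118. The particular solution to v_k − (v_{k-1} + v_{k+1})/2 = 1 is v_k = −k^2. Adding homogeneous solution A + B k and matching boundaries gives v_k = k (119 − k). Substituting k = 19: v_19 = 19 · 100 = 1900.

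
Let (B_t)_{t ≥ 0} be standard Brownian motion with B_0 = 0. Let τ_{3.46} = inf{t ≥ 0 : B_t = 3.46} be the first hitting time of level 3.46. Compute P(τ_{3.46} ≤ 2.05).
P(τ_{3.46} ≤ 2.05) = 2(1 − Φ(3.46/√2.05)) = 2(1 − Φ(2.4166)) ≈ 0.0157

By the reflection principle for standard BM, P(τ_b ≤ t) = 2 · P(B_t ≥ b). Since B_t ~ N(0, t), P(B_t ≥ 3.46) = 1 − Φ(3.46/√t) = 1 − Φ(3.46/√2.05) = 1 − Φ(2.4166) ≈ 0.00783. Doubling: P(τ_{3.46} ≤ 2.05) ≈ 2 · 0.00783 = 0.01566 ≈ 0.0157.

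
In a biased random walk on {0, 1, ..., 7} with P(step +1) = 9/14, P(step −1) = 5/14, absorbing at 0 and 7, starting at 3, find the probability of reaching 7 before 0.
P(hit 7 before 0) = (1 − (5/9)^3) / (1 − (5/9)^7) = 990711/1176211

Let u_k denote P(reach 7 before 0 | start at k). Boundary: u_0 = 0, u_7 = 1. Recurrence: u_k = 9/14·u_{k+1} + 5/14·u_{k-1} for 1 ≤ k ≤ 6. Try u_k = A + B·r^k with r = q/p = (5/14)/(9/14) = 5/9. Substitution satisfies the recurrence; boundary conditions give:
  u_k = (1 − r^k) / (1 − r^N) = (1 − (5/9)^3) / (1 − (5/9)^7) = 990711/1176211.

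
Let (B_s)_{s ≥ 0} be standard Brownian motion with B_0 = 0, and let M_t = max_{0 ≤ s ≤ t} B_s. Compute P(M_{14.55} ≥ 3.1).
P(M_{14.55} ≥ 3.1) = 2·P(B_{14.55} ≥ 3.1) = 2(1 − Φ(3.1/√14.55)) ≈ 0.4164

By the reflection principle for Brownian motion, P(M_t ≥ a) = 2 · P(B_t ≥ a) for a ≥ 0. Since B_t ~ N(0, t), P(B_t ≥ 3.1) = 1 − Φ(3.1/√t) = 1 − Φ(3.1/√14.55) = 1 − Φ(0.8127). So
  P(M_{14.55} ≥ 3.1) = 2(1 − Φ(0.8127)) ≈ 0.4164.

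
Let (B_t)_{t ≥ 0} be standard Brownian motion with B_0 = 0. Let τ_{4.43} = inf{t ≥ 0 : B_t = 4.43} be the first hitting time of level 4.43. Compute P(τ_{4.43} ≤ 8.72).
P(τ_{4.43} ≤ 8.72) = 2(1 − Φ(4.43/√8.72)) = 2(1 − Φ(1.5002)) ≈ 0.1336

By the reflection principle for standard BM, P(τ_b ≤ t) = 2 · P(B_t ≥ b). Since B_t ~ N(0, t), P(B_t ≥ 4.43) = 1 − Φ(4.43/√t) = 1 − Φ(4.43/√8.72) = 1 − Φ(1.5002) ≈ 0.06678. Doubling: P(τ_{4.43} ≤ 8.72) ≈ 2 · 0.06678 = 0.13356 ≈ 0.1336.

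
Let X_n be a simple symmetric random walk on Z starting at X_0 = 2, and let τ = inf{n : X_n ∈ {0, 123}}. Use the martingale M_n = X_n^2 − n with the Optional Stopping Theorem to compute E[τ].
E[τ] = 242

M_n = X_n^2 − n is a martingale (since E[X_{n+1}^2 | F_n] = X_n^2 + 1). By OST (τ has finite mean in a bounded region), E[M_τ] = E[M_0] = X_0^2 − 0 = 2^2 = 4. Also E[M_τ] = E[X_τ^2] − E[τ]. The walk exits at 0 or 123, with P(hit 123 first) = 2/123, so E[X_τ^2] = 123^2 · 2/123 + 0 = 246. Thus E[τ] = E[X_τ^2] − E[M_τ] = 246 − 4 = 242 = 2(123 − 2) = 242.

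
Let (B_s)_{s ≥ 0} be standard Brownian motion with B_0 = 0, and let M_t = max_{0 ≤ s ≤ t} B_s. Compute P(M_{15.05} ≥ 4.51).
P(M_{15.05} ≥ 4.51) = 2·P(B_{15.05} ≥ 4.51) = 2(1 − Φ(4.51/√15.05)) ≈ 0.2450

By the reflection principle for Brownian motion, P(M_t ≥ a) = 2 · P(B_t ≥ a) for a ≥ 0. Since B_t ~ N(0, t), P(B_t ≥ 4.51) = 1 − Φ(4.51/√t) = 1 − Φ(4.51/√15.05) = 1 − Φ(1.1625). So
  P(M_{15.05} ≥ 4.51) = 2(1 − Φ(1.1625)) ≈ 0.2450.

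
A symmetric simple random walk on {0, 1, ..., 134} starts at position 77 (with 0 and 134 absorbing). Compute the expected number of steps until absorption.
E[τ | X_0 = 77] = 4389

Let v_k = E[τ | X_0 = k]. Boundary: v_0 = v_134 = 0. Recurrence: v_k = 1 + (v_{k-1} + v_{k+1})/2 for 1 ≤ k ≤ 133. The particular solution to v_k − (v_{k-1} + v_{k+1})/2 = 1 is v_k = −k^2. Adding homogeneous solution A + B k and matching boundaries gives v_k = k (134 − k). Substituting k = 77: v_77 = 77 · 57 = 4389.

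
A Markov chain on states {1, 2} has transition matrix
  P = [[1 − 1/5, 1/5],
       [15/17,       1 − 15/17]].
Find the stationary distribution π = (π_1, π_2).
π_1 = 75/92, π_2 = 17/92

Solve πP = π with π_1 + π_2 = 1. From πP = π: π_1 · (1 − 1/5) + π_2 · 15/17 = π_1 ⇒ π_2 · 15/17 = π_1 · 1/5 ⇒ π_2/π_1 = (1/5)/(15/17) = 17/75. Together with π_1 + π_2 = 1:
  π_1 = (15/17)/(1/5 + 15/17) = (15/17)/(92/85) = 75/92,
  π_2 = (1/5)/(1/5 + 15/17) = (1/5)/(92/85) = 17/92.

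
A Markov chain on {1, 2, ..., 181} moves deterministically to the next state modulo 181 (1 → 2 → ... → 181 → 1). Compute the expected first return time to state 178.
E[T_178 | X_0 = 178] = 181

The chain cycles deterministically, so starting at state 178 it returns in exactly 181 steps. Equivalently, the stationary distribution is uniform π_j = 1/181 for every state j, so by Kac's formula E[T_178] = 1/π_178 = 181.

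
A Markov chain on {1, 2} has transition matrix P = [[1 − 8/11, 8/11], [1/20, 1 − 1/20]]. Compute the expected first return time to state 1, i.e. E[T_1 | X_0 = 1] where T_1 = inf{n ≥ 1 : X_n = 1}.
E[T_1 | X_0 = 1] = 1/π_1 = 171/11

For an irreducible recurrent Markov chain with stationary distribution π, E[T_i | X_0 = i] = 1/π_i (Kac's formula). Here π_1 = (1/20)/(8/11 + 1/20) = (1/20)/(171/220) = 11/171, so E[T_1 | X_0 = 1] = 1/π_1 = (8/11 + 1/20)/(1/20) = (171/220)/(1/20) = 171/11.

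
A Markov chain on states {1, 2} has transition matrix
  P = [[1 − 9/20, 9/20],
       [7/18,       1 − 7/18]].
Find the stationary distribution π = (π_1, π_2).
π_1 = 70/151, π_2 = 81/151

Solve πP = π with π_1 + π_2 = 1. From πP = π: π_1 · (1 − 9/20) + π_2 · 7/18 = π_1 ⇒ π_2 · 7/18 = π_1 · 9/20 ⇒ π_2/π_1 = (9/20)/(7/18) = 81/70. Together with π_1 + π_2 = 1:
  π_1 = (7/18)/(9/20 + 7/18) = (7/18)/(151/180) = 70/151,
  π_2 = (9/20)/(9/20 + 7/18) = (9/20)/(151/180) = 81/151.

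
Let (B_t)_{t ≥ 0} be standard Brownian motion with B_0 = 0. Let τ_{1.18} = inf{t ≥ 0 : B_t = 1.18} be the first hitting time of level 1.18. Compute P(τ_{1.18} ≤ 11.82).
P(τ_{1.18} ≤ 11.82) = 2(1 − Φ(1.18/√11.82)) = 2(1 − Φ(0.3432)) ≈ 0.7314

By the reflection principle for standard BM, P(τ_b ≤ t) = 2 · P(B_t ≥ b). Since B_t ~ N(0, t), P(B_t ≥ 1.18) = 1 − Φ(1.18/√t) = 1 − Φ(1.18/√11.82) = 1 − Φ(0.3432) ≈ 0.36572. Doubling: P(τ_{1.18} ≤ 11.82) ≈ 2 · 0.36572 = 0.73144 ≈ 0.7314.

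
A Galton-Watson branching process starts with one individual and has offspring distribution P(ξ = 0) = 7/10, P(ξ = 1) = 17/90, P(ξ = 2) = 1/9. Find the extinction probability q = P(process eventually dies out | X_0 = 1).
q = 1

Mean offspring μ = 0·7/10 + 1·17/90 + 2·1/9 = 37/90 ≤ 1. For μ ≤ 1 with offspring not concentrated at 1, the Galton-Watson process goes extinct almost surely, so q = 1.
(Algebraic check: The pgf is f(s) = 7/10 + 17/90·s + 1/9·s². The extinction probability q is the smallest fixed point of f in [0, 1]. Setting s = f(s):
  1/9·s² + (17/90 − 1)·s + 7/10 = 0
  1/9·s² − (7/10 + 1/9)·s + 7/10 = 0
which factors as (s − 1)·(1/9·s − 7/10) = 0, giving roots s = 1 and s = (7/10)/(1/9) = 63/10. Since 63/10 ≥ 1, the smallest root in [0, 1] is s = 1.)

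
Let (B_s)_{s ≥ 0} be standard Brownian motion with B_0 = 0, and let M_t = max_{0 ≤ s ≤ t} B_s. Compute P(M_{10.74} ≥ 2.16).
P(M_{10.74} ≥ 2.16) = 2·P(B_{10.74} ≥ 2.16) = 2(1 − Φ(2.16/√10.74)) ≈ 0.5098

By the reflection principle for Brownian motion, P(M_t ≥ a) = 2 · P(B_t ≥ a) for a ≥ 0. Since B_t ~ N(0, t), P(B_t ≥ 2.16) = 1 − Φ(2.16/√t) = 1 − Φ(2.16/√10.74) = 1 − Φ(0.6591). So
  P(M_{10.74} ≥ 2.16) = 2(1 − Φ(0.6591)) ≈ 0.5098.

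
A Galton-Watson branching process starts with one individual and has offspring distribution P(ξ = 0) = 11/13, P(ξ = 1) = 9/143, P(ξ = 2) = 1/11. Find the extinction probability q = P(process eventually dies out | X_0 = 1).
q = 1

Mean offspring μ = 0·11/13 + 1·9/143 + 2·1/11 = 35/143 ≤ 1. For μ ≤ 1 with offspring not concentrated at 1, the Galton-Watson process goes extinct almost surely, so q = 1.
(Algebraic check: The pgf is f(s) = 11/13 + 9/143·s + 1/11·s². The extinction probability q is the smallest fixed point of f in [0, 1]. Setting s = f(s):
  1/11·s² + (9/143 − 1)·s + 11/13 = 0
  1/11·s² − (11/13 + 1/11)·s + 11/13 = 0
which factors as (s − 1)·(1/11·s − 11/13) = 0, giving roots s = 1 and s = (11/13)/(1/11) = 121/13. Since 121/13 ≥ 1, the smallest root in [0, 1] is s = 1.)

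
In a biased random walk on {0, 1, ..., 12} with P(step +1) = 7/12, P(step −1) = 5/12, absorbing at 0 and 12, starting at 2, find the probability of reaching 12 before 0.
P(hit 12 before 0) = (1 − (5/7)^2) / (1 − (5/7)^12) = 282475249/566547774

Let u_k denote P(reach 12 before 0 | start at k). Boundary: u_0 = 0, u_12 = 1. Recurrence: u_k = 7/12·u_{k+1} + 5/12·u_{k-1} for 1 ≤ k ≤ 11. Try u_k = A + B·r^k with r = q/p = (5/12)/(7/12) = 5/7. Substitution satisfies the recurrence; boundary conditions give:
  u_k = (1 − r^k) / (1 − r^N) = (1 − (5/7)^2) / (1 − (5/7)^12) = 282475249/566547774.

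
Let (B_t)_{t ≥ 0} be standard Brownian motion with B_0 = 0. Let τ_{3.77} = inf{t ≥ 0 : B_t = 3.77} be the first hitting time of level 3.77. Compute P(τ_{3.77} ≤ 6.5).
P(τ_{3.77} ≤ 6.5) = 2(1 − Φ(3.77/√6.5)) = 2(1 − Φ(1.4787)) ≈ 0.1392

By the reflection principle for standard BM, P(τ_b ≤ t) = 2 · P(B_t ≥ b). Since B_t ~ N(0, t), P(B_t ≥ 3.77) = 1 − Φ(3.77/√t) = 1 − Φ(3.77/√6.5) = 1 − Φ(1.4787) ≈ 0.06961. Doubling: P(τ_{3.77} ≤ 6.5) ≈ 2 · 0.06961 = 0.13922 ≈ 0.1392.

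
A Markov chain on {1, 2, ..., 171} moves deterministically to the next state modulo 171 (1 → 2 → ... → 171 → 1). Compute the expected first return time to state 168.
E[T_168 | X_0 = 168] = 171

The chain cycles deterministically, so starting at state 168 it returns in exactly 171 steps. Equivalently, the stationary distribution is uniform π_j = 1/171 for every state j, so by Kac's formula E[T_168] = 1/π_168 = 171.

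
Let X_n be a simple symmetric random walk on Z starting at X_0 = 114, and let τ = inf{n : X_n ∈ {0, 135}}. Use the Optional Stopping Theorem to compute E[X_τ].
E[X_τ] = 114

X_n is a martingale and τ is a bounded-mean stopping time (indeed τ is finite a.s. with bounded expectation since the walk is in a bounded region). By the OST, E[X_τ] = E[X_0] = 114. Equivalently: E[X_τ] = 135 · P(hit 135 first) + 0 · P(hit 0 first) = 135 · (114/135) = 114.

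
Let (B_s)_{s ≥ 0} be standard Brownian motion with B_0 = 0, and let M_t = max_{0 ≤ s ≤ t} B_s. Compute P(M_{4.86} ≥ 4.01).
P(M_{4.86} ≥ 4.01) = 2·P(B_{4.86} ≥ 4.01) = 2(1 − Φ(4.01/√4.86)) ≈ 0.0689

By the reflection principle for Brownian motion, P(M_t ≥ a) = 2 · P(B_t ≥ a) for a ≥ 0. Since B_t ~ N(0, t), P(B_t ≥ 4.01) = 1 − Φ(4.01/√t) = 1 − Φ(4.01/√4.86) = 1 − Φ(1.8190). So
  P(M_{4.86} ≥ 4.01) = 2(1 − Φ(1.8190)) ≈ 0.0689.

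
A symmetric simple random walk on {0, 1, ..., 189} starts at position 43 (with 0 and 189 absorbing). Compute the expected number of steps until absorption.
E[τ | X_0 = 43] = 6278

Let v_k = E[τ | X_0 = k]. Boundary: v_0 = v_189 = 0. Recurrence: v_k = 1 + (v_{k-1} + v_{k+1})/2 for 1 ≤ k ≤ 188. The particular solution to v_k − (v_{k-1} + v_{k+1})/2 = 1 is v_k = −k^2. Adding homogeneous solution A + B k and matching boundaries gives v_k = k (189 − k). Substituting k = 43: v_43 = 43 · 146 = 6278.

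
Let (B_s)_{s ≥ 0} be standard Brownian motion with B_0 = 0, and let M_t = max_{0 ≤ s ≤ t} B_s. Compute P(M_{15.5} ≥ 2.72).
P(M_{15.5} ≥ 2.72) = 2·P(B_{15.5} ≥ 2.72) = 2(1 − Φ(2.72/√15.5)) ≈ 0.4896

By the reflection principle for Brownian motion, P(M_t ≥ a) = 2 · P(B_t ≥ a) for a ≥ 0. Since B_t ~ N(0, t), P(B_t ≥ 2.72) = 1 − Φ(2.72/√t) = 1 − Φ(2.72/√15.5) = 1 − Φ(0.6909). So
  P(M_{15.5} ≥ 2.72) = 2(1 − Φ(0.6909)) ≈ 0.4896.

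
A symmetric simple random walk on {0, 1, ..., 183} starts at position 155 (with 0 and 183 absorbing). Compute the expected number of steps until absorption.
E[τ | X_0 = 155] = 4340

Let v_k = E[τ | X_0 = k]. Boundary: v_0 = v_183 = 0. Recurrence: v_k = 1 + (v_{k-1} + v_{k+1})/2 for 1 ≤ k ≤ 182. The particular solution to v_k − (v_{k-1} + v_{k+1})/2 = 1 is v_k = −k^2. Adding homogeneous solution A + B k and matching boundaries gives v_k = k (183 − k). Substituting k = 155: v_155 = 155 · 28 = 4340.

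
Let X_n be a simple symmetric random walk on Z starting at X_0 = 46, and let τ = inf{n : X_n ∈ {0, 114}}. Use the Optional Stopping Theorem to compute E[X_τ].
E[X_τ] = 46

X_n is a martingale and τ is a bounded-mean stopping time (indeed τ is finite a.s. with bounded expectation since the walk is in a bounded region). By the OST, E[X_τ] = E[X_0] = 46. Equivalently: E[X_τ] = 114 · P(hit 114 first) + 0 · P(hit 0 first) = 114 · (46/114) = 46.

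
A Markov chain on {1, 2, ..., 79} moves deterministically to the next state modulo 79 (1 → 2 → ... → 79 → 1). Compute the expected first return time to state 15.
E[T_15 | X_0 = 15] = 79

The chain cycles deterministically, so starting at state 15 it returns in exactly 79 steps. Equivalently, the stationary distribution is uniform π_j = 1/79 for every state j, so by Kac's formula E[T_15] = 1/π_15 = 79.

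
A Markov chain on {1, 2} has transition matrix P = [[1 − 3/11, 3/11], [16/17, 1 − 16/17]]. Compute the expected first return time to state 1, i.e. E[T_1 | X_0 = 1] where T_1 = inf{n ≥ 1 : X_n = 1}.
E[T_1 | X_0 = 1] = 1/π_1 = 227/176

For an irreducible recurrent Markov chain with stationary distribution π, E[T_i | X_0 = i] = 1/π_i (Kac's formula). Here π_1 = (16/17)/(3/11 + 16/17) = (16/17)/(227/187) = 176/227, so E[T_1 | X_0 = 1] = 1/π_1 = (3/11 + 16/17)/(16/17) = (227/187)/(16/17) = 227/176.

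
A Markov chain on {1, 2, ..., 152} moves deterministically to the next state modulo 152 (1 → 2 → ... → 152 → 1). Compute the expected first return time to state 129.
E[T_129 | X_0 = 129] = 152

The chain cycles deterministically, so starting at state 129 it returns in exactly 152 steps. Equivalently, the stationary distribution is uniform π_j = 1/152 for every state j, so by Kac's formula E[T_129] = 1/π_129 = 152.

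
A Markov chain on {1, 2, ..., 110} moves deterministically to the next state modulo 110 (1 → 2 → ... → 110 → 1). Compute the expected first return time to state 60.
E[T_60 | X_0 = 60] = 110

The chain cycles deterministically, so starting at state 60 it returns in exactly 110 steps. Equivalently, the stationary distribution is uniform π_j = 1/110 for every state j, so by Kac's formula E[T_60] = 1/π_60 = 110.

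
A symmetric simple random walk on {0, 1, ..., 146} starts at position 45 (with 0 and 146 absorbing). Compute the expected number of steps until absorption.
E[τ | X_0 = 45] = 4545

Let v_k = E[τ | X_0 = k]. Boundary: v_0 = v_146 = 0. Recurrence: v_k = 1 + (v_{k-1} + v_{k+1})/2 for 1 ≤ k ≤ 145. The particular solution to v_k − (v_{k-1} + v_{k+1})/2 = 1 is v_k = −k^2. Adding homogeneous solution A + B k and matching boundaries gives v_k = k (146 − k). Substituting k = 45: v_45 = 45 · 101 = 4545.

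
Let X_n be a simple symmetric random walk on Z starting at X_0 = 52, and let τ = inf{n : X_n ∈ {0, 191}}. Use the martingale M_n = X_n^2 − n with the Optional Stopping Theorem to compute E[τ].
E[τ] = 7228

M_n = X_n^2 − n is a martingale (since E[X_{n+1}^2 | F_n] = X_n^2 + 1). By OST (τ has finite mean in a bounded region), E[M_τ] = E[M_0] = X_0^2 − 0 = 52^2 = 2704. Also E[M_τ] = E[X_τ^2] − E[τ]. The walk exits at 0 or 191, with P(hit 191 first) = 52/191, so E[X_τ^2] = 191^2 · 52/191 + 0 = 9932. Thus E[τ] = E[X_τ^2] − E[M_τ] = 9932 − 2704 = 7228 = 52(191 − 52) = 7228.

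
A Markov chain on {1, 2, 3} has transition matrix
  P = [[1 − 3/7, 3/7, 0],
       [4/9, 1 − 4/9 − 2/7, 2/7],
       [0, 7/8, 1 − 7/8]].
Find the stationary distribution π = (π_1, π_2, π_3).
π = (1372/3127, 1323/3127, 432/3127)

This is a birth-death chain on three states, which satisfies detailed balance: π_1 · P_{12} = π_2 · P_{21} and π_2 · P_{23} = π_3 · P_{32}.
From π_1 · 3/7 = π_2 · 4/9: π_2/π_1 = (3/7)/(4/9) = 27/28.
From π_2 · 2/7 = π_3 · 7/8: π_3/π_2 = (2/7)/(7/8) = 16/49.
Take π_1 proportional to 1; then unnormalized π = (1, 27/28, 108/343). Normalize by dividing by the sum 3127/1372:
  π = (1372/3127, 1323/3127, 432/3127).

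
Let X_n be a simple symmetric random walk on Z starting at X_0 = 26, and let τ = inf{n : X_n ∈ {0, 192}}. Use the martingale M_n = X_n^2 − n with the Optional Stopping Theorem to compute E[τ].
E[τ] = 4316

M_n = X_n^2 − n is a martingale (since E[X_{n+1}^2 | F_n] = X_n^2 + 1). By OST (τ has finite mean in a bounded region), E[M_τ] = E[M_0] = X_0^2 − 0 = 26^2 = 676. Also E[M_τ] = E[X_τ^2] − E[τ]. The walk exits at 0 or 192, with P(hit 192 first) = 26/192, so E[X_τ^2] = 192^2 · 26/192 + 0 = 4992. Thus E[τ] = E[X_τ^2] − E[M_τ] = 4992 − 676 = 4316 = 26(192 − 26) = 4316.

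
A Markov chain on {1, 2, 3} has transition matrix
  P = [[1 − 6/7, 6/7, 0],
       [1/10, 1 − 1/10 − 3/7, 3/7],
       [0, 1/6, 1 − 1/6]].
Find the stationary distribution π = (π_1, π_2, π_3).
π = (49/1549, 420/1549, 1080/1549)

This is a birth-death chain on three states, which satisfies detailed balance: π_1 · P_{12} = π_2 · P_{21} and π_2 · P_{23} = π_3 · P_{32}.
From π_1 · 6/7 = π_2 · 1/10: π_2/π_1 = (6/7)/(1/10) = 60/7.
From π_2 · 3/7 = π_3 · 1/6: π_3/π_2 = (3/7)/(1/6) = 18/7.
Take π_1 proportional to 1; then unnormalized π = (1, 60/7, 1080/49). Normalize by dividing by the sum 1549/49:
  π = (49/1549, 420/1549, 1080/1549).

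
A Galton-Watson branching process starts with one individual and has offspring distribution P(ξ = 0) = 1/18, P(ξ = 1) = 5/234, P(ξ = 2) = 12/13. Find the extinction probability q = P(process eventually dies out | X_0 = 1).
q = 13/216

The pgf is f(s) = 1/18 + 5/234·s + 12/13·s². The extinction probability q is the smallest fixed point of f in [0, 1]. Setting s = f(s):
  12/13·s² + (5/234 − 1)·s + 1/18 = 0
  12/13·s² − (1/18 + 12/13)·s + 1/18 = 0
which factors as (s − 1)·(12/13·s − 1/18) = 0, giving roots s = 1 and s = (1/18)/(12/13) = 13/216.
Mean offspring μ = 5/234 + 2·12/13 = 437/234 > 1 (supercritical), so q < 1. The extinction probability is the smaller root: q = (1/18)/(12/13) = 13/216.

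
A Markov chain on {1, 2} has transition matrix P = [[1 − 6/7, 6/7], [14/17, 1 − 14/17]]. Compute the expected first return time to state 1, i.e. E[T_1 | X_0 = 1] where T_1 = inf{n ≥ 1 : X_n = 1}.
E[T_1 | X_0 = 1] = 1/π_1 = 100/49

For an irreducible recurrent Markov chain with stationary distribution π, E[T_i | X_0 = i] = 1/π_i (Kac's formula). Here π_1 = (14/17)/(6/7 + 14/17) = (14/17)/(200/119) = 49/100, so E[T_1 | X_0 = 1] = 1/π_1 = (6/7 + 14/17)/(14/17) = (200/119)/(14/17) = 100/49.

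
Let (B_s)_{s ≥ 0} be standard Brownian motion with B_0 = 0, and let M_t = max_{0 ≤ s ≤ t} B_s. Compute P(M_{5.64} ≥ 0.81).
P(M_{5.64} ≥ 0.81) = 2·P(B_{5.64} ≥ 0.81) = 2(1 − Φ(0.81/√5.64)) ≈ 0.7330

By the reflection principle for Brownian motion, P(M_t ≥ a) = 2 · P(B_t ≥ a) for a ≥ 0. Since B_t ~ N(0, t), P(B_t ≥ 0.81) = 1 − Φ(0.81/√t) = 1 − Φ(0.81/√5.64) = 1 − Φ(0.3411). So
  P(M_{5.64} ≥ 0.81) = 2(1 − Φ(0.3411)) ≈ 0.7330.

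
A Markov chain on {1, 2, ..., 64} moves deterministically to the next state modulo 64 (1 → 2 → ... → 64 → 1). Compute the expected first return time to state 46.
E[T_46 | X_0 = 46] = 64

The chain cycles deterministically, so starting at state 46 it returns in exactly 64 steps. Equivalently, the stationary distribution is uniform π_j = 1/64 for every state j, so by Kac's formula E[T_46] = 1/π_46 = 64.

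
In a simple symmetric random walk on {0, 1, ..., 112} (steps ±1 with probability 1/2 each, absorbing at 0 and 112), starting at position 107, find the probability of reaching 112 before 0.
P(hit 112 before 0) = 107/112

Let u_k = P(hit 112 before 0 | start at k). Then u_0 = 0, u_112 = 1, and u_k = u_{k-1}/2 + u_{k+1}/2 for 1 ≤ k ≤ 111. This harmonic recurrence is solved by u_k = k/112, giving u_107 = 107/112.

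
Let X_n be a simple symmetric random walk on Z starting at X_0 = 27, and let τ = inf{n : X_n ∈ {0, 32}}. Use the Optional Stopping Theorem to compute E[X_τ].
E[X_τ] = 27

X_n is a martingale and τ is a bounded-mean stopping time (indeed τ is finite a.s. with bounded expectation since the walk is in a bounded region). By the OST, E[X_τ] = E[X_0] = 27. Equivalently: E[X_τ] = 32 · P(hit 32 first) + 0 · P(hit 0 first) = 32 · (27/32) = 27.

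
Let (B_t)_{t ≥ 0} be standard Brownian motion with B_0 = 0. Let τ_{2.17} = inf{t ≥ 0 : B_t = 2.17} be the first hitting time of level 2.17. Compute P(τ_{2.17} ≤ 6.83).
P(τ_{2.17} ≤ 6.83) = 2(1 − Φ(2.17/√6.83)) = 2(1 − Φ(0.8303)) ≈ 0.4064

By the reflection principle for standard BM, P(τ_b ≤ t) = 2 · P(B_t ≥ b). Since B_t ~ N(0, t), P(B_t ≥ 2.17) = 1 − Φ(2.17/√t) = 1 − Φ(2.17/√6.83) = 1 − Φ(0.8303) ≈ 0.20318. Doubling: P(τ_{2.17} ≤ 6.83) ≈ 2 · 0.20318 = 0.40636 ≈ 0.4064.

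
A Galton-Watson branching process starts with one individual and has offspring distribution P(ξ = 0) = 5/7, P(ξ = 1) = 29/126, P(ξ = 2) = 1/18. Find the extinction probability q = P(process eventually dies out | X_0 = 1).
q = 1

Mean offspring μ = 0·5/7 + 1·29/126 + 2·1/18 = 43/126 ≤ 1. For μ ≤ 1 with offspring not concentrated at 1, the Galton-Watson process goes extinct almost surely, so q = 1.
(Algebraic check: The pgf is f(s) = 5/7 + 29/126·s + 1/18·s². The extinction probability q is the smallest fixed point of f in [0, 1]. Setting s = f(s):
  1/18·s² + (29/126 − 1)·s + 5/7 = 0
  1/18·s² − (5/7 + 1/18)·s + 5/7 = 0
which factors as (s − 1)·(1/18·s − 5/7) = 0, giving roots s = 1 and s = (5/7)/(1/18) = 90/7. Since 90/7 ≥ 1, the smallest root in [0, 1] is s = 1.)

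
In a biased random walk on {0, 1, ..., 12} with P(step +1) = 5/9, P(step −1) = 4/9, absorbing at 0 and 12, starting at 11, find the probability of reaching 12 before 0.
P(hit 12 before 0) = (1 − (4/5)^11) / (1 − (4/5)^12) = 223169105/227363409

Let u_k denote P(reach 12 before 0 | start at k). Boundary: u_0 = 0, u_12 = 1. Recurrence: u_k = 5/9·u_{k+1} + 4/9·u_{k-1} for 1 ≤ k ≤ 11. Try u_k = A + B·r^k with r = q/p = (4/9)/(5/9) = 4/5. Substitution satisfies the recurrence; boundary conditions give:
  u_k = (1 − r^k) / (1 − r^N) = (1 − (4/5)^11) / (1 − (4/5)^12) = 223169105/227363409.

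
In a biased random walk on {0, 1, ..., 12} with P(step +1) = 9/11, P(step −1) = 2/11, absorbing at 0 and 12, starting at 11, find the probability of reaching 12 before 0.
P(hit 12 before 0) = (1 − (2/9)^11) / (1 − (2/9)^12) = 40347074007/40347076055

Let u_k denote P(reach 12 before 0 | start at k). Boundary: u_0 = 0, u_12 = 1. Recurrence: u_k = 9/11·u_{k+1} + 2/11·u_{k-1} for 1 ≤ k ≤ 11. Try u_k = A + B·r^k with r = q/p = (2/11)/(9/11) = 2/9. Substitution satisfies the recurrence; boundary conditions give:
  u_k = (1 − r^k) / (1 − r^N) = (1 − (2/9)^11) / (1 − (2/9)^12) = 40347074007/40347076055.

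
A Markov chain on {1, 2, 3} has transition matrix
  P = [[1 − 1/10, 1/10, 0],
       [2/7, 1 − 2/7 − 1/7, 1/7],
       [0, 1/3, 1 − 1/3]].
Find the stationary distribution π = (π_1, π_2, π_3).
π = (2/3, 7/30, 1/10)

This is a birth-death chain on three states, which satisfies detailed balance: π_1 · P_{12} = π_2 · P_{21} and π_2 · P_{23} = π_3 · P_{32}.
From π_1 · 1/10 = π_2 · 2/7: π_2/π_1 = (1/10)/(2/7) = 7/20.
From π_2 · 1/7 = π_3 · 1/3: π_3/π_2 = (1/7)/(1/3) = 3/7.
Take π_1 proportional to 1; then unnormalized π = (1, 7/20, 3/20). Normalize by dividing by the sum 3/2:
  π = (2/3, 7/30, 1/10).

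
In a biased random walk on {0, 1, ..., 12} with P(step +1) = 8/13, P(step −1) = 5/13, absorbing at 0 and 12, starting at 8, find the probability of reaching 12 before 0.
P(hit 12 before 0) = (1 − (5/8)^8) / (1 − (5/8)^12) = 19337216/19727841

Let u_k denote P(reach 12 before 0 | start at k). Boundary: u_0 = 0, u_12 = 1. Recurrence: u_k = 8/13·u_{k+1} + 5/13·u_{k-1} for 1 ≤ k ≤ 11. Try u_k = A + B·r^k with r = q/p = (5/13)/(8/13) = 5/8. Substitution satisfies the recurrence; boundary conditions give:
  u_k = (1 − r^k) / (1 − r^N) = (1 − (5/8)^8) / (1 − (5/8)^12) = 19337216/19727841.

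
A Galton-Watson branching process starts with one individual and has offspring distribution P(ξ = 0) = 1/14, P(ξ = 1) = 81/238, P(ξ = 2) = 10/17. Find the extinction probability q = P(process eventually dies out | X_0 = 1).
q = 17/140

The pgf is f(s) = 1/14 + 81/238·s + 10/17·s². The extinction probability q is the smallest fixed point of f in [0, 1]. Setting s = f(s):
  10/17·s² + (81/238 − 1)·s + 1/14 = 0
  10/17·s² − (1/14 + 10/17)·s + 1/14 = 0
which factors as (s − 1)·(10/17·s − 1/14) = 0, giving roots s = 1 and s = (1/14)/(10/17) = 17/140.
Mean offspring μ = 81/238 + 2·10/17 = 361/238 > 1 (supercritical), so q < 1. The extinction probability is the smaller root: q = (1/14)/(10/17) = 17/140.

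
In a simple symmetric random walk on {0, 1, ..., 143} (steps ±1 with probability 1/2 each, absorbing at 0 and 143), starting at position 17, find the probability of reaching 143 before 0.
P(hit 143 before 0) = 17/143

Let u_k = P(hit 143 before 0 | start at k). Then u_0 = 0, u_143 = 1, and u_k = u_{k-1}/2 + u_{k+1}/2 for 1 ≤ k ≤ 142. This harmonic recurrence is solved by u_k = k/143, giving u_17 = 17/143.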